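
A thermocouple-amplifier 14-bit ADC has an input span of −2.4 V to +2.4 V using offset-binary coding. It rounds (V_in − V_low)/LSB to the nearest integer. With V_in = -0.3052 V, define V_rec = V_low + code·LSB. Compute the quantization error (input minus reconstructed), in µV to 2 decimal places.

Step size: 4.8 V ÷ 2^14 = 292.97 µV.
(-0.3052 − (−2.4))/0.000292969 = 7150.2507; round gives code 7150.
Reconstructed: -0.30527344 V.
V_in − V_rec = 7.34375e-05 V = 73.44 µV.

73.44 µV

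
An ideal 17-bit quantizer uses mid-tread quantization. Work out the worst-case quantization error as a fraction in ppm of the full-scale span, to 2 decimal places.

Rounding → worst-case error = ½ LSB = V_FS/2^18, so 1e+06/262144 = 3.8147 ppm of full scale.

3.81 ppm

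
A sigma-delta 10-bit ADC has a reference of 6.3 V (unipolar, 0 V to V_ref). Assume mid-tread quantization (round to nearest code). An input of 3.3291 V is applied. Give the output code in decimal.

With 1024 levels over 6.3 V, one step is 6.152 mV.
(3.3291 − 0) / 0.00615234 = 541.111 LSBs.
round(541.111) = 541.

code 541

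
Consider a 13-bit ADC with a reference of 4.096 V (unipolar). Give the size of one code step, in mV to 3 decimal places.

0.500 mV

Full-scale span = 4.096 V.
LSB = 4.096 / 2^13 = 4.096 / 8192 = 0.0005 V = 0.500 mV.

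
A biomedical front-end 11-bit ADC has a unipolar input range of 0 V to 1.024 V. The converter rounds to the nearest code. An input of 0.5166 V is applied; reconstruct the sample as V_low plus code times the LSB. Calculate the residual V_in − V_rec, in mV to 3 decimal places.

One LSB is 1.024 V / 2048 = 0.500 mV.
Scaled input = 1033.2000 LSBs, so code = 1033.
Reconstructed: 0.5165 V.
V_in − V_rec = 0.0001 V = 0.100 mV.

0.100 mV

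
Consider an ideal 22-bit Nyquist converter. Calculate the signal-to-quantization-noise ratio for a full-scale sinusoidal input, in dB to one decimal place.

SNR ≈ 6.02·N + 1.76 dB = 6.02·22 + 1.76 = 134.20 dB.

134.2 dB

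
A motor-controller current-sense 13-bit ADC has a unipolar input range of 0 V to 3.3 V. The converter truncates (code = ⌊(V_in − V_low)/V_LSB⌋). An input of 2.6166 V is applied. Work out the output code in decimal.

Full-scale span = 3.3 V; LSB = 3.3/2^13 = 402.83 µV.
(V_in − V_low)/LSB = (2.6166 − 0) / 0.000402832 = 6495.511.
So the output code is 6495.

code 6495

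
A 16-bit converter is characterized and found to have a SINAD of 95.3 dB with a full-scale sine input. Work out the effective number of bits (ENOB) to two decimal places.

15.54 bits

ENOB = (SINAD − 1.76) / 6.02 = (95.3 − 1.76)/6.02 = 15.538.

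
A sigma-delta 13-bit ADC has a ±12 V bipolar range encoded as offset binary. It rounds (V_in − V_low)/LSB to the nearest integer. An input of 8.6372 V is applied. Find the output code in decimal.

code 7044

With 8192 levels over 24 V, one step is 2.930 mV.
(V_in − V_low)/LSB = (8.6372 − (−12)) / 0.00292969 = 7044.164.
round(7044.164) = 7044.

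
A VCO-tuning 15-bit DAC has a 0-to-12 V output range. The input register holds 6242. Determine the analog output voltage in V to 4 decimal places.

2.2859 V

LSB = 12 V / 2^15 = 366.21 µV.
V_out = 0 + 6242 × 0.000366211 V = 2.28589 V.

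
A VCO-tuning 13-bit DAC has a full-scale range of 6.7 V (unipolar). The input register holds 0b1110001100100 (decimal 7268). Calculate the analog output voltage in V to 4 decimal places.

LSB = 6.7 V / 2^13 = 0.818 mV.
Code 0b1110001100100 = 7268 decimal.
V_out = 0 + 7268 × 0.000817871 V = 5.94429 V.

5.9443 V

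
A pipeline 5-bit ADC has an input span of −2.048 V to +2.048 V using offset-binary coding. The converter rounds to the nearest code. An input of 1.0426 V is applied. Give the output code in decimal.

LSB = 4.096 V / 32 = 128.000 mV.
Input sits at 24.145 steps above V_low.
round(24.145) = 24.

code 24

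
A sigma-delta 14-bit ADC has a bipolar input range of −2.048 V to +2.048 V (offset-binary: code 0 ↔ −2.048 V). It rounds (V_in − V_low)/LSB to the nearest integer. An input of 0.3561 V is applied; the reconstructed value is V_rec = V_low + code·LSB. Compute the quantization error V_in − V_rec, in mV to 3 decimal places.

One LSB is 4.096 V / 16384 = 250.00 µV.
(V_in − V_low)/LSB = (0.3561 − (−2.048))/0.00025 = 9616.4000 → code 9616 (round).
V_rec = (−2.048) + 9616·0.00025 = 0.356 V.
V_in − V_rec = 0.0001 V = 0.100 mV.

0.100 mV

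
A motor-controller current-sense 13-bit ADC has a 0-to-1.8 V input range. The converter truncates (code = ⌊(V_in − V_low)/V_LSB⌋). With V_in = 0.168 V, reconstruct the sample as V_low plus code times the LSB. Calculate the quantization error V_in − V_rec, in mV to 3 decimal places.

One LSB is 1.8 V / 8192 = 219.73 µV.
Scaled input = 764.5867 LSBs, so code = 764.
Code 764 maps back to 0 + 764×0.000219727 V = 0.16787109 V.
V_in − V_rec = 0.000128906 V = 0.129 mV.

0.129 mV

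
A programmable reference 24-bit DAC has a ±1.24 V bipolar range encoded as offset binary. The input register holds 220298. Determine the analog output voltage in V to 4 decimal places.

-1.2074 V

LSB = 2.48 V / 2^24 = 0.15 µV.
V_out = (−1.24) + 220298 × 1.4782e-07 V = -1.20744 V.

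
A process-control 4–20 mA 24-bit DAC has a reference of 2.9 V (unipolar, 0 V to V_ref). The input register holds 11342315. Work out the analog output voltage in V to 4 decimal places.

1.9606 V

LSB = 2.9 V / 2^24 = 0.17 µV.
V_out = 0 + 11342315 × 1.72853e-07 V = 1.96056 V.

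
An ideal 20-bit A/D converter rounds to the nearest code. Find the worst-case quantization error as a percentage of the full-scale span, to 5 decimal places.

0.00005 %

Rounding → worst-case error = ½ LSB = V_FS/2^21, so 100/2097152 = 4.76837e-05 % of full scale.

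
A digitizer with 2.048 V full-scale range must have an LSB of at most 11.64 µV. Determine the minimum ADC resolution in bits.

Number of steps required ≥ 2.048 V / 11.64 µV = 175945.02.
Need 2^N ≥ 175945.02; 2^17 = 131072, 2^18 = 262144.
Minimum N = 18.

18 bits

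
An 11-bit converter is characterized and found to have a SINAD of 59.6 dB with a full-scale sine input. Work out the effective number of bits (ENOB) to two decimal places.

9.61 bits

ENOB = (SINAD − 1.76) / 6.02 = (59.6 − 1.76)/6.02 = 9.608.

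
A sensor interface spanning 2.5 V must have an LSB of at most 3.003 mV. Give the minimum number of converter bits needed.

Number of steps required ≥ 2.5 V / 3.003 mV = 832.50.
Need 2^N ≥ 832.50; 2^9 = 512, 2^10 = 1024.
Minimum N = 10.

10 bits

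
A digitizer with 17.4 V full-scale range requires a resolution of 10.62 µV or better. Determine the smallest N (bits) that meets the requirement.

21 bits

Number of steps required ≥ 17.4 V / 10.62 µV = 1638418.08.
Need 2^N ≥ 1638418.08; 2^20 = 1048576, 2^21 = 2097152.
Minimum N = 21.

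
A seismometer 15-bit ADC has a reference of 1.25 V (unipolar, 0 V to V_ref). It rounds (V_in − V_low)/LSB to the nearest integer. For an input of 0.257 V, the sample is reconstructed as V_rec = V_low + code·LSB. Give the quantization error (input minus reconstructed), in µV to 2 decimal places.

3.85 µV

LSB = 1.25/2^15 = 38.15 µV.
(0.257 − 0)/3.8147e-05 = 6737.1008; round gives code 6737.
Reconstructed: 0.25699615 V.
V_in − V_rec = 3.84521e-06 V = 3.85 µV.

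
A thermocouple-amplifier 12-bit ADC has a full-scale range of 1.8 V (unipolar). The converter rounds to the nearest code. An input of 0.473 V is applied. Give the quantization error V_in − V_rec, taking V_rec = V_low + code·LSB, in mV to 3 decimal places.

LSB = 1.8/2^12 = 439.45 µV.
(0.473 − 0)/0.000439453 = 1076.3378; round gives code 1076.
V_rec = 0 + 1076·0.000439453 = 0.47285156 V.
V_in − V_rec = 0.000148437 V = 0.148 mV.

0.148 mV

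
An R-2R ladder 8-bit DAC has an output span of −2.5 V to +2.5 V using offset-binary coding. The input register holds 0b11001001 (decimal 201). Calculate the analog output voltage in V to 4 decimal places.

LSB = 5 V / 2^8 = 19.531 mV.
Code 0b11001001 = 201 decimal.
V_out = (−2.5) + 201 × 0.0195312 V = 1.42578 V.

1.4258 V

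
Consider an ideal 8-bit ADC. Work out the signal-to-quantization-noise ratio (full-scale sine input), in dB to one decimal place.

49.9 dB

SNR ≈ 6.02·N + 1.76 dB = 6.02·8 + 1.76 = 49.92 dB.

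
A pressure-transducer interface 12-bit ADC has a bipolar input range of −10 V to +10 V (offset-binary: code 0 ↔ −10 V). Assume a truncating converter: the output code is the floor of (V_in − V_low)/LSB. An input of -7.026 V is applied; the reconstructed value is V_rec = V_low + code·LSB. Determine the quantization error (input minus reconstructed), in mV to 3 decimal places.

Step size: 20 V ÷ 2^12 = 4.883 mV.
(V_in − V_low)/LSB = (-7.026 − (−10))/0.00488281 = 609.0752 → code 609 (floor).
Reconstructed: -7.0263672 V.
V_in − V_rec = 0.000367188 V = 0.367 mV.

0.367 mV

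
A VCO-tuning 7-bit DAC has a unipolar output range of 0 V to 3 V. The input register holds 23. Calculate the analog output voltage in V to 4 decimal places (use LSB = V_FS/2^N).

0.5391 V

LSB = 3 V / 2^7 = 23.438 mV.
V_out = 0 + 23 × 0.0234375 V = 0.539062 V.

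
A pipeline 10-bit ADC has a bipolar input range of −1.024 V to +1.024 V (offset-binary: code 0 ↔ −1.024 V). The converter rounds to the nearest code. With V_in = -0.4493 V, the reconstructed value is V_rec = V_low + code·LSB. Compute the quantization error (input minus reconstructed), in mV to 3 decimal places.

LSB = 2.048/2^10 = 2.000 mV.
(-0.4493 − (−1.024))/0.002 = 287.3500; round gives code 287.
V_rec = (−1.024) + 287·0.002 = -0.45 V.
Difference: 0.0007 V → 0.700 mV.

0.700 mV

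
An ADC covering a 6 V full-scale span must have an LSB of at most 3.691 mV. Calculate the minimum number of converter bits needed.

11 bits

Number of steps required ≥ 6 V / 3.691 mV = 1625.58.
Need 2^N ≥ 1625.58; 2^10 = 1024, 2^11 = 2048.
Minimum N = 11.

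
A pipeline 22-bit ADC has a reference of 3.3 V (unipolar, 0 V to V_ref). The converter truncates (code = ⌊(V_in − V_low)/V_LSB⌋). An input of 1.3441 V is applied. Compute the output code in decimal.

With 4194304 levels over 3.3 V, one step is 0.79 µV.
(V_in − V_low)/LSB = (1.3441 − 0) / 7.86781e-07 = 1708352.729.
⌊·⌋(1708352.729) = 1708352.

code 1708352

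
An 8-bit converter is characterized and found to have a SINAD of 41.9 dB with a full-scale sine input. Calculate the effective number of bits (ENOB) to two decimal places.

ENOB = (SINAD − 1.76) / 6.02 = (41.9 − 1.76)/6.02 = 6.668.

6.67 bits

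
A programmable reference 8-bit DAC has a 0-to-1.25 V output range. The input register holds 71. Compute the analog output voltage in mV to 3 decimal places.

346.680 mV

LSB = 1.25 V / 2^8 = 4.883 mV.
V_out = 0 + 71 × 0.00488281 V = 0.34668 V.
= 346.680 mV.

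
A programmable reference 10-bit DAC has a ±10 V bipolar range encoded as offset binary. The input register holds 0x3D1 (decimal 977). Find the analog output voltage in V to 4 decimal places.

LSB = 20 V / 2^10 = 19.531 mV.
Code 0x3D1 = 977 decimal.
V_out = (−10) + 977 × 0.0195312 V = 9.08203 V.

9.0820 V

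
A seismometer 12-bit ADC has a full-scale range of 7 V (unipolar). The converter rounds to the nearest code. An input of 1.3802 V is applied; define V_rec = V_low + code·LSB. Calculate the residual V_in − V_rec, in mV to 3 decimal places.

One LSB is 7 V / 4096 = 1.709 mV.
Scaled input = 807.6142 LSBs, so code = 808.
Code 808 maps back to 0 + 808×0.00170898 V = 1.3808594 V.
Error = 1.3802 − 1.3808594 = -0.000659375 V = -0.659 mV.

-0.659 mV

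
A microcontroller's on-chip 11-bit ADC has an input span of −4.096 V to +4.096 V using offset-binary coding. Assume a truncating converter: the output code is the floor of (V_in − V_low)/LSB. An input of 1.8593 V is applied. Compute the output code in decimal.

Full-scale span = 8.192 V; LSB = 8.192/2^11 = 4.000 mV.
(V_in − V_low)/LSB = (1.8593 − (−4.096)) / 0.004 = 1488.825.
So the output code is 1488.

code 1488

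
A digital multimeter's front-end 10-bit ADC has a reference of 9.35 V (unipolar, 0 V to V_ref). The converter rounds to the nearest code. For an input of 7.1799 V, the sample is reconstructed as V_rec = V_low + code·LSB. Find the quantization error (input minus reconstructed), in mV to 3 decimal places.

3.045 mV

LSB = 9.35/2^10 = 9.131 mV.
(V_in − V_low)/LSB = (7.1799 − 0)/0.00913086 = 786.3334 → code 786 (round).
Code 786 maps back to 0 + 786×0.00913086 V = 7.1768555 V.
Difference: 0.00304453 V → 3.045 mV.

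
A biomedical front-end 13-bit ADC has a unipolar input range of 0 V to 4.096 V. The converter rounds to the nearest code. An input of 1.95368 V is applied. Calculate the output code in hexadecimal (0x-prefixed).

code 0xF43 (decimal 3907)

With 8192 levels over 4.096 V, one step is 0.500 mV.
(V_in − V_low)/LSB = (1.95368 − 0) / 0.0005 = 3907.360.
Round → code 3907.
In hexadecimal (0x-prefixed): 0xF43.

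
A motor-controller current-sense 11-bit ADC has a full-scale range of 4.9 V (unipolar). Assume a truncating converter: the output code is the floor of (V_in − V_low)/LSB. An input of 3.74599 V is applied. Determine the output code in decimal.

Full-scale span = 4.9 V; LSB = 4.9/2^11 = 2.393 mV.
Input sits at 1565.671 steps above V_low.
⌊·⌋(1565.671) = 1565.

code 1565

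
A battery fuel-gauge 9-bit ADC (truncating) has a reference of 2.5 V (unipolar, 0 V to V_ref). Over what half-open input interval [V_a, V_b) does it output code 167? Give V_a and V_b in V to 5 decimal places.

[0.81543 V, 0.82031 V)

LSB = 2.5/2^9 = 4.883 mV.
V_a = V_low + 167·LSB = 0.81543 V; V_b = V_low + 168·LSB = 0.820312 V.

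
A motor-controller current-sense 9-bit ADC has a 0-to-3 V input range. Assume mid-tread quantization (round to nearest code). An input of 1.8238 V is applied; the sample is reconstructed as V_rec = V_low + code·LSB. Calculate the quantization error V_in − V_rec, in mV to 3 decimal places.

1.534 mV

LSB = 3/2^9 = 5.859 mV.
Scaled input = 311.2619 LSBs, so code = 311.
Code 311 maps back to 0 + 311×0.00585938 V = 1.8222656 V.
Difference: 0.00153437 V → 1.534 mV.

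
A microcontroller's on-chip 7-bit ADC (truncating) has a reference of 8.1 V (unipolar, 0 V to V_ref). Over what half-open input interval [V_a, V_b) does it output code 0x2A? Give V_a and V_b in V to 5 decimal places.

LSB = 8.1/2^7 = 63.281 mV.
Code 0x2A = 42 decimal.
V_a = V_low + 42·LSB = 2.65781 V; V_b = V_low + 43·LSB = 2.72109 V.

[2.65781 V, 2.72109 V)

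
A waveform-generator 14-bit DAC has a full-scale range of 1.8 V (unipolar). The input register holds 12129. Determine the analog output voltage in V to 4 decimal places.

LSB = 1.8 V / 2^14 = 109.86 µV.
V_out = 0 + 12129 × 0.000109863 V = 1.33253 V.

1.3325 V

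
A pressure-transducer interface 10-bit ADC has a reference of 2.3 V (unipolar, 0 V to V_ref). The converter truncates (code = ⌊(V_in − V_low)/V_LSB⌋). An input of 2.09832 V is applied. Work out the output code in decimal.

code 934

Full-scale span = 2.3 V; LSB = 2.3/2^10 = 2.246 mV.
(V_in − V_low)/LSB = (2.09832 − 0) / 0.00224609 = 934.209.
⌊·⌋(934.209) = 934.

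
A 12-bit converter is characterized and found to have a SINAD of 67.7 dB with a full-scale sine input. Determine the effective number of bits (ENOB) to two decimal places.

10.95 bits

ENOB = (SINAD − 1.76) / 6.02 = (67.7 − 1.76)/6.02 = 10.953.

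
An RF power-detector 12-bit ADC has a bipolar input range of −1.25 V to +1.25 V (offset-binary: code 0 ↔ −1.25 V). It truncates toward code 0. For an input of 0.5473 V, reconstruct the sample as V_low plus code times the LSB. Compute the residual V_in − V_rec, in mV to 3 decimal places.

0.425 mV

One LSB is 2.5 V / 4096 = 0.610 mV.
(V_in − V_low)/LSB = (0.5473 − (−1.25))/0.000610352 = 2944.6963 → code 2944 (floor).
Code 2944 maps back to (−1.25) + 2944×0.000610352 V = 0.546875 V.
Difference: 0.000425 V → 0.425 mV.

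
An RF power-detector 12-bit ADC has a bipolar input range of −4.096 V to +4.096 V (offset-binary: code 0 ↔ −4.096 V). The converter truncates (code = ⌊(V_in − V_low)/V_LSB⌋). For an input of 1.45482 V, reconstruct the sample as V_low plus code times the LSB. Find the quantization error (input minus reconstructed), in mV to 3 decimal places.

Step size: 8.192 V ÷ 2^12 = 2.000 mV.
(1.45482 − (−4.096))/0.002 = 2775.4100; ⌊·⌋ gives code 2775.
Reconstructed: 1.454 V.
Difference: 0.00082 V → 0.820 mV.

0.820 mV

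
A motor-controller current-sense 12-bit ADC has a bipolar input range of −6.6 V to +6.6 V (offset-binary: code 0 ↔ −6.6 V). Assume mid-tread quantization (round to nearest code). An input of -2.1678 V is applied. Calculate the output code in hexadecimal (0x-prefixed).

code 0x55F (decimal 1375)

LSB = 13.2 V / 4096 = 3.223 mV.
(-2.1678 − (−6.6)) / 0.00322266 = 1375.325 LSBs.
round(1375.325) = 1375.
In hexadecimal (0x-prefixed): 0x55F.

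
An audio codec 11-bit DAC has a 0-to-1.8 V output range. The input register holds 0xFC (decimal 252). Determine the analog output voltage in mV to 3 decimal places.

LSB = 1.8 V / 2^11 = 0.879 mV.
Code 0xFC = 252 decimal.
V_out = 0 + 252 × 0.000878906 V = 0.221484 V.
= 221.484 mV.

221.484 mV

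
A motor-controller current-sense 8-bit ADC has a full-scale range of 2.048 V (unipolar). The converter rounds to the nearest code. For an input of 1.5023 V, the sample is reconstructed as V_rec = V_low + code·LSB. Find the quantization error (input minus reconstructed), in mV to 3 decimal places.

-1.700 mV

Step size: 2.048 V ÷ 2^8 = 8.000 mV.
(1.5023 − 0)/0.008 = 187.7875; round gives code 188.
Code 188 maps back to 0 + 188×0.008 V = 1.504 V.
Difference: -0.0017 V → -1.700 mV.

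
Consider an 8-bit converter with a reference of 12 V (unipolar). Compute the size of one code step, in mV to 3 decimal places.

46.875 mV

Full-scale span = 12 V.
LSB = 12 / 2^8 = 12 / 256 = 0.046875 V = 46.875 mV.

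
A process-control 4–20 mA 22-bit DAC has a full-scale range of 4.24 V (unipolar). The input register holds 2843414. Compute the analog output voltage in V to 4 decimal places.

LSB = 4.24 V / 2^22 = 1.01 µV.
V_out = 0 + 2843414 × 1.01089e-06 V = 2.87439 V.

2.8744 V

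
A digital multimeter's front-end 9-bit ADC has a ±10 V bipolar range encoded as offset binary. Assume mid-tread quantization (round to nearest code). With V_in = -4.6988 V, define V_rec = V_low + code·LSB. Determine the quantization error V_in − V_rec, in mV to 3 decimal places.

-11.300 mV

Step size: 20 V ÷ 2^9 = 39.062 mV.
(-4.6988 − (−10))/0.0390625 = 135.7107; round gives code 136.
Code 136 maps back to (−10) + 136×0.0390625 V = -4.6875 V.
Error = -4.6988 − (−4.6875) = -0.0113 V = -11.300 mV.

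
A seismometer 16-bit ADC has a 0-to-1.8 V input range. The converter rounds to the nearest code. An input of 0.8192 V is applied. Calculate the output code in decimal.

code 29826

Full-scale span = 1.8 V; LSB = 1.8/2^16 = 27.47 µV.
(0.8192 − 0) / 2.74658e-05 = 29826.162 LSBs.
So the output code is 29826.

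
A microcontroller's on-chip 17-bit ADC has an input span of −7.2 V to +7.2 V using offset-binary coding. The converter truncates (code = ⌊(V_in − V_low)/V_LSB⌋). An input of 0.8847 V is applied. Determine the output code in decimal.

LSB = 14.4 V / 131072 = 109.86 µV.
(0.8847 − (−7.2)) / 0.000109863 = 73588.736 LSBs.
So the output code is 73588.

code 73588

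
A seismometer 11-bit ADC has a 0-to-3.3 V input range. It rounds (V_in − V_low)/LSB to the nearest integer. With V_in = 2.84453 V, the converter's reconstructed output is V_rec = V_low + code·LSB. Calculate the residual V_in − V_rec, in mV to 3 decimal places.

0.536 mV

Step size: 3.3 V ÷ 2^11 = 1.611 mV.
(V_in − V_low)/LSB = (2.84453 − 0)/0.00161133 = 1765.3326 → code 1765 (round).
Reconstructed: 2.8439941 V.
V_in − V_rec = 0.000535859 V = 0.536 mV.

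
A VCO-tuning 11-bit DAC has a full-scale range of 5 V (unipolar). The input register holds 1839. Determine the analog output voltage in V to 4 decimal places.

LSB = 5 V / 2^11 = 2.441 mV.
V_out = 0 + 1839 × 0.00244141 V = 4.48975 V.

4.4897 V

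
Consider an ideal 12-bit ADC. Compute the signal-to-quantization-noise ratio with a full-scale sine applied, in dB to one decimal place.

SNR ≈ 6.02·N + 1.76 dB = 6.02·12 + 1.76 = 74.00 dB.

74.0 dB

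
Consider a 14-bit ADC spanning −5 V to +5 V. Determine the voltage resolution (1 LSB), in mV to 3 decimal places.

0.610 mV

Full-scale span = 10 V.
LSB = 10 / 2^14 = 10 / 16384 = 0.000610352 V = 0.610 mV.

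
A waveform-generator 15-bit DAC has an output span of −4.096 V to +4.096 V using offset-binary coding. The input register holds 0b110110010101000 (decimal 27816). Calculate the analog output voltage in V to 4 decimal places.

2.8580 V

LSB = 8.192 V / 2^15 = 250.00 µV.
Code 0b110110010101000 = 27816 decimal.
V_out = (−4.096) + 27816 × 0.00025 V = 2.858 V.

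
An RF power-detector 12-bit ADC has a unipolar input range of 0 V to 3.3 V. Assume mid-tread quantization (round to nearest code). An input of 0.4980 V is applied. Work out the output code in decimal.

code 618

LSB = 3.3 V / 4096 = 0.806 mV.
(V_in − V_low)/LSB = (0.4980 − 0) / 0.000805664 = 618.124.
Round → code 618.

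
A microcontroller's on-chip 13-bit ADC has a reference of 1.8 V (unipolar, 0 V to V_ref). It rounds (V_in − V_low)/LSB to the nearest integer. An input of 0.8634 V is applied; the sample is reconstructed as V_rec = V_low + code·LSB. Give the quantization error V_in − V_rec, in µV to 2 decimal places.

94.34 µV

Step size: 1.8 V ÷ 2^13 = 219.73 µV.
(V_in − V_low)/LSB = (0.8634 − 0)/0.000219727 = 3929.4293 → code 3929 (round).
V_rec = 0 + 3929·0.000219727 = 0.86330566 V.
Difference: 9.43359e-05 V → 94.34 µV.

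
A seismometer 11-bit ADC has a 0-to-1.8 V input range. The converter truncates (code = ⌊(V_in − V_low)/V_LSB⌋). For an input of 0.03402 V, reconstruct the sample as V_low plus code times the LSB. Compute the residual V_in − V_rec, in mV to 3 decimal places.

0.622 mV

Step size: 1.8 V ÷ 2^11 = 0.879 mV.
(0.03402 − 0)/0.000878906 = 38.7072; ⌊·⌋ gives code 38.
Reconstructed: 0.033398438 V.
V_in − V_rec = 0.000621563 V = 0.622 mV.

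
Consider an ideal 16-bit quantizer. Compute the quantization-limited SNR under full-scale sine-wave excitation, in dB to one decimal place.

98.1 dB

SNR ≈ 6.02·N + 1.76 dB = 6.02·16 + 1.76 = 98.08 dB.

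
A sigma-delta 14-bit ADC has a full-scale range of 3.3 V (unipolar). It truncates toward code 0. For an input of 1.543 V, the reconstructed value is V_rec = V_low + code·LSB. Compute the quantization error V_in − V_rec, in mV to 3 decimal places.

Step size: 3.3 V ÷ 2^14 = 201.42 µV.
(1.543 − 0)/0.000201416 = 7660.7612; ⌊·⌋ gives code 7660.
Reconstructed: 1.5428467 V.
Difference: 0.00015332 V → 0.153 mV.

0.153 mV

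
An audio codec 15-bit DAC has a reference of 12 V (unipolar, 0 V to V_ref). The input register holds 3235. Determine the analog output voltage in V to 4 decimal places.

LSB = 12 V / 2^15 = 366.21 µV.
V_out = 0 + 3235 × 0.000366211 V = 1.18469 V.

1.1847 V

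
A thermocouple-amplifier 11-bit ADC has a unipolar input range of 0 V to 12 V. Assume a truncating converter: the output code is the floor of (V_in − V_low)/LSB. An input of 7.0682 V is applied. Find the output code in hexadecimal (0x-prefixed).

With 2048 levels over 12 V, one step is 5.859 mV.
(V_in − V_low)/LSB = (7.0682 − 0) / 0.00585938 = 1206.306.
So the output code is 1206.
In hexadecimal (0x-prefixed): 0x4B6.

code 0x4B6 (decimal 1206)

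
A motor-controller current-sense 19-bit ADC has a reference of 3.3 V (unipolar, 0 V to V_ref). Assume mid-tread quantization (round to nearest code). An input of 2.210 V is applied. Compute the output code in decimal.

code 351114

LSB = 3.3 V / 524288 = 6.29 µV.
(V_in − V_low)/LSB = (2.210 − 0) / 6.29425e-06 = 351114.085.
So the output code is 351114.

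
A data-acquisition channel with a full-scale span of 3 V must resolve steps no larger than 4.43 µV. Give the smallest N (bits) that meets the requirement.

Number of steps required ≥ 3 V / 4.43 µV = 677200.90.
Need 2^N ≥ 677200.90; 2^19 = 524288, 2^20 = 1048576.
Minimum N = 20.

20 bits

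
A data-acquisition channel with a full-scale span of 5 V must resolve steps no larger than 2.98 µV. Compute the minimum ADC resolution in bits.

Number of steps required ≥ 5 V / 2.98 µV = 1677852.35.
Need 2^N ≥ 1677852.35; 2^20 = 1048576, 2^21 = 2097152.
Minimum N = 21.

21 bits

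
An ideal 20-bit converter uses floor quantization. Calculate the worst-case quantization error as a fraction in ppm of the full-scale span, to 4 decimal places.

Truncating → worst-case error = 1 LSB = V_FS/2^20, so 1e+06/1048576 = 0.953674 ppm of full scale.

0.9537 ppm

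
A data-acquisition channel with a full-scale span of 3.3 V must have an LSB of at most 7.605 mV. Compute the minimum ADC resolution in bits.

Number of steps required ≥ 3.3 V / 7.605 mV = 433.93.
Need 2^N ≥ 433.93; 2^8 = 256, 2^9 = 512.
Minimum N = 9.

9 bits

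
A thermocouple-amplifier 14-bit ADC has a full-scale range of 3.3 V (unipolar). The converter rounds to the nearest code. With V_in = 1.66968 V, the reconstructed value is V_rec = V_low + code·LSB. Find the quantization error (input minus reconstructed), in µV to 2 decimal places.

LSB = 3.3/2^14 = 201.42 µV.
Scaled input = 8289.7082 LSBs, so code = 8290.
V_rec = 0 + 8290·0.000201416 = 1.6697388 V.
Difference: -5.87695e-05 V → -58.77 µV.

-58.77 µV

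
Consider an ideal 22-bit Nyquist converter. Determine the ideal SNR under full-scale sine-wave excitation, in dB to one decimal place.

134.2 dB

SNR ≈ 6.02·N + 1.76 dB = 6.02·22 + 1.76 = 134.20 dB.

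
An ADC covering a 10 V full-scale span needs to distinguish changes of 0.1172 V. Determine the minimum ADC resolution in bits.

7 bits

Number of steps required ≥ 10 V / 0.1172 V = 85.32.
Need 2^N ≥ 85.32; 2^6 = 64, 2^7 = 128.
Minimum N = 7.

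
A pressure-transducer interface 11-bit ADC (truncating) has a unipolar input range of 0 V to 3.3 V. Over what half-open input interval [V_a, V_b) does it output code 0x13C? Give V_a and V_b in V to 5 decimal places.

[0.50918 V, 0.51079 V)

LSB = 3.3/2^11 = 1.611 mV.
Code 0x13C = 316 decimal.
V_a = V_low + 316·LSB = 0.50918 V; V_b = V_low + 317·LSB = 0.510791 V.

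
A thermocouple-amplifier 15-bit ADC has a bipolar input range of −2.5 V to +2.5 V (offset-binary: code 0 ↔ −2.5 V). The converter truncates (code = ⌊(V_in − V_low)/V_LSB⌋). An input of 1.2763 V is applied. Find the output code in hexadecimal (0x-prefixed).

code 0x60AC (decimal 24748)

Full-scale span = 5 V; LSB = 5/2^15 = 152.59 µV.
(V_in − V_low)/LSB = (1.2763 − (−2.5)) / 0.000152588 = 24748.360.
So the output code is 24748.
In hexadecimal (0x-prefixed): 0x60AC.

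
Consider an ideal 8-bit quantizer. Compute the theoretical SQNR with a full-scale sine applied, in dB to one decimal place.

SNR ≈ 6.02·N + 1.76 dB = 6.02·8 + 1.76 = 49.92 dB.

49.9 dB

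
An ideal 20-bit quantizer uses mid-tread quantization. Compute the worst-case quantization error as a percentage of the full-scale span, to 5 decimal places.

0.00005 %

Rounding → worst-case error = ½ LSB = V_FS/2^21, so 100/2097152 = 4.76837e-05 % of full scale.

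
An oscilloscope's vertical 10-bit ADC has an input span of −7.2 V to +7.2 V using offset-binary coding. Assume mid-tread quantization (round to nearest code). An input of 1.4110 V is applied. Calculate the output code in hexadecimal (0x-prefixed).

Full-scale span = 14.4 V; LSB = 14.4/2^10 = 14.062 mV.
Input sits at 612.338 steps above V_low.
So the output code is 612.
In hexadecimal (0x-prefixed): 0x264.

code 0x264 (decimal 612)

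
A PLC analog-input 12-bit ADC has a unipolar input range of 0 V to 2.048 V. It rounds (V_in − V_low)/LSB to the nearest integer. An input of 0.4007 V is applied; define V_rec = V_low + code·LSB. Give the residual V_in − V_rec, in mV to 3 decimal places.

One LSB is 2.048 V / 4096 = 0.500 mV.
Scaled input = 801.4000 LSBs, so code = 801.
Code 801 maps back to 0 + 801×0.0005 V = 0.4005 V.
V_in − V_rec = 0.0002 V = 0.200 mV.

0.200 mV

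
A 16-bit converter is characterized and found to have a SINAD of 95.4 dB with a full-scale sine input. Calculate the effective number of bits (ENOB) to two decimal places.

15.55 bits

ENOB = (SINAD − 1.76) / 6.02 = (95.4 − 1.76)/6.02 = 15.555.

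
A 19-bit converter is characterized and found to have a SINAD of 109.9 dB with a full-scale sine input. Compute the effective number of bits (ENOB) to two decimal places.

ENOB = (SINAD − 1.76) / 6.02 = (109.9 − 1.76)/6.02 = 17.963.

17.96 bits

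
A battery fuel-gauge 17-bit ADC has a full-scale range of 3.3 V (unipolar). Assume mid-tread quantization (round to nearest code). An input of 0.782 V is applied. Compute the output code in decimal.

code 31060

Full-scale span = 3.3 V; LSB = 3.3/2^17 = 25.18 µV.
(0.782 − 0) / 2.5177e-05 = 31060.092 LSBs.
Round → code 31060.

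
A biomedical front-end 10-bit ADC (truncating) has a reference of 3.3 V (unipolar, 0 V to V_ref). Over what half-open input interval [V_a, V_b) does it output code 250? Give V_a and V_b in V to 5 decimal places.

[0.80566 V, 0.80889 V)

LSB = 3.3/2^10 = 3.223 mV.
V_a = V_low + 250·LSB = 0.805664 V; V_b = V_low + 251·LSB = 0.808887 V.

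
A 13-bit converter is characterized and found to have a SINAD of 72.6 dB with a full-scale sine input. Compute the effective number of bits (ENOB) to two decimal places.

11.77 bits

ENOB = (SINAD − 1.76) / 6.02 = (72.6 − 1.76)/6.02 = 11.767.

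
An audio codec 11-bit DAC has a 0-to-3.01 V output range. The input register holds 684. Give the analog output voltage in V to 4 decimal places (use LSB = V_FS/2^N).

LSB = 3.01 V / 2^11 = 1.470 mV.
V_out = 0 + 684 × 0.00146973 V = 1.00529 V.

1.0053 V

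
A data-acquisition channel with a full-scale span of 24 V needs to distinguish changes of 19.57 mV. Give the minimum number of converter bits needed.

11 bits

Number of steps required ≥ 24 V / 19.57 mV = 1226.37.
Need 2^N ≥ 1226.37; 2^10 = 1024, 2^11 = 2048.
Minimum N = 11.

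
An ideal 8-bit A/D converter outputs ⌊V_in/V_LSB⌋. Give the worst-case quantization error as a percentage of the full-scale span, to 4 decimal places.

0.3906 %

Truncating → worst-case error = 1 LSB = V_FS/2^8, so 100/256 = 0.390625 % of full scale.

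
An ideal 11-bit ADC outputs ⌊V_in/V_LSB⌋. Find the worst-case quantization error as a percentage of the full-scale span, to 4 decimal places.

Truncating → worst-case error = 1 LSB = V_FS/2^11, so 100/2048 = 0.0488281 % of full scale.

0.0488 %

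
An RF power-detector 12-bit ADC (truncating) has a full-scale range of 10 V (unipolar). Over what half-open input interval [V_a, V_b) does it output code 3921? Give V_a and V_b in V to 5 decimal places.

[9.57275 V, 9.57520 V)

LSB = 10/2^12 = 2.441 mV.
V_a = V_low + 3921·LSB = 9.57275 V; V_b = V_low + 3922·LSB = 9.5752 V.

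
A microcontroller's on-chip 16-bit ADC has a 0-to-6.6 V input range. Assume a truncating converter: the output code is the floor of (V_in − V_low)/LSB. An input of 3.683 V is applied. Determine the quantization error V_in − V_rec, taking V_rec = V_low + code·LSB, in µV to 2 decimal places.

One LSB is 6.6 V / 65536 = 100.71 µV.
(V_in − V_low)/LSB = (3.683 − 0)/0.000100708 = 36571.0739 → code 36571 (floor).
Reconstructed: 3.6829926 V.
Difference: 7.44629e-06 V → 7.45 µV.

7.45 µV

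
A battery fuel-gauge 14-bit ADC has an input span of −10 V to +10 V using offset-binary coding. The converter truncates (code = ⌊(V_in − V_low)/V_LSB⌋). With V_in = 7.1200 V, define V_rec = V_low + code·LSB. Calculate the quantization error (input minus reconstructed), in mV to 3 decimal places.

0.859 mV

LSB = 20/2^14 = 1.221 mV.
Scaled input = 14024.7040 LSBs, so code = 14024.
Reconstructed: 7.1191406 V.
Difference: 0.000859375 V → 0.859 mV.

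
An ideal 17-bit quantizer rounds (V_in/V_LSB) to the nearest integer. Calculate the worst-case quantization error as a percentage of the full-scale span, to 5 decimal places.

0.00038 %

Rounding → worst-case error = ½ LSB = V_FS/2^18, so 100/262144 = 0.00038147 % of full scale.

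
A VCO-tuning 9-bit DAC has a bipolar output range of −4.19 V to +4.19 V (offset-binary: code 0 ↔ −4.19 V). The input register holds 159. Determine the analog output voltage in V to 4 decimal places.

-1.5876 V

LSB = 8.38 V / 2^9 = 16.367 mV.
V_out = (−4.19) + 159 × 0.0163672 V = -1.58762 V.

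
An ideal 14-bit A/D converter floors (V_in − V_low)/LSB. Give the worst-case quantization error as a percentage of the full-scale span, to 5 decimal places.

Truncating → worst-case error = 1 LSB = V_FS/2^14, so 100/16384 = 0.00610352 % of full scale.

0.00610 %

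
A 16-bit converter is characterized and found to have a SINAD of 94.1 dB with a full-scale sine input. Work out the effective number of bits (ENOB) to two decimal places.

15.34 bits

ENOB = (SINAD − 1.76) / 6.02 = (94.1 − 1.76)/6.02 = 15.339.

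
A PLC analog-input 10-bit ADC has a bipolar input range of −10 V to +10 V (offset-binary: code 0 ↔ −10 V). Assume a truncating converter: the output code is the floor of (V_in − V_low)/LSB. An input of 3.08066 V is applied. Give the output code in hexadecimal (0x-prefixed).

code 0x29D (decimal 669)

LSB = 20 V / 1024 = 19.531 mV.
(3.08066 − (−10)) / 0.0195312 = 669.730 LSBs.
⌊·⌋(669.730) = 669.
In hexadecimal (0x-prefixed): 0x29D.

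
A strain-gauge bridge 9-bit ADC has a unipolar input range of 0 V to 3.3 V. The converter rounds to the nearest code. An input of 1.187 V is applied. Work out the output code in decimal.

LSB = 3.3 V / 512 = 6.445 mV.
(1.187 − 0) / 0.00644531 = 184.165 LSBs.
Round → code 184.

code 184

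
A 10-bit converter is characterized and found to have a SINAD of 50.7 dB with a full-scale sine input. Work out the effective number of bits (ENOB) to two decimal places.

8.13 bits

ENOB = (SINAD − 1.76) / 6.02 = (50.7 − 1.76)/6.02 = 8.130.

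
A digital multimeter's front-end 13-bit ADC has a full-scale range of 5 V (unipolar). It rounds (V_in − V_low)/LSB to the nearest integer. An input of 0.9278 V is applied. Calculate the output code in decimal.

LSB = 5 V / 8192 = 0.610 mV.
(V_in − V_low)/LSB = (0.9278 − 0) / 0.000610352 = 1520.108.
round(1520.108) = 1520.

code 1520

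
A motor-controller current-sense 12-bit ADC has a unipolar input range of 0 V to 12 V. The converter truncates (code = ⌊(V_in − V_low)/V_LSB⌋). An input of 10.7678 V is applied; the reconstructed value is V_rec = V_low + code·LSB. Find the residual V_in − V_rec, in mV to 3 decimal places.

One LSB is 12 V / 4096 = 2.930 mV.
(10.7678 − 0)/0.00292969 = 3675.4091; ⌊·⌋ gives code 3675.
Code 3675 maps back to 0 + 3675×0.00292969 V = 10.766602 V.
Error = 10.7678 − 10.766602 = 0.00119844 V = 1.198 mV.

1.198 mV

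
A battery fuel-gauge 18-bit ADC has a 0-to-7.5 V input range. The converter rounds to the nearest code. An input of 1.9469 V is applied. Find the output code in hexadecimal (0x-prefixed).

Full-scale span = 7.5 V; LSB = 7.5/2^18 = 28.61 µV.
(V_in − V_low)/LSB = (1.9469 − 0) / 2.86102e-05 = 68049.087.
Round → code 68049.
In hexadecimal (0x-prefixed): 0x109D1.

code 0x109D1 (decimal 68049)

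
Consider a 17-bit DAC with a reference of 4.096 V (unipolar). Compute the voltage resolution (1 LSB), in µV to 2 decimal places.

Full-scale span = 4.096 V.
LSB = 4.096 / 2^17 = 4.096 / 131072 = 3.125e-05 V = 31.25 µV.

31.25 µV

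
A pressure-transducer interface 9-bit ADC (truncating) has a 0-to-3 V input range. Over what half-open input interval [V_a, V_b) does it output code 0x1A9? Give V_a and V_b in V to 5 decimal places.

LSB = 3/2^9 = 5.859 mV.
Code 0x1A9 = 425 decimal.
V_a = V_low + 425·LSB = 2.49023 V; V_b = V_low + 426·LSB = 2.49609 V.

[2.49023 V, 2.49609 V)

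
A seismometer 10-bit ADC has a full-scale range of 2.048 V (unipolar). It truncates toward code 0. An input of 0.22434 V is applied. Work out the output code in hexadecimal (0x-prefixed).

code 0x70 (decimal 112)

LSB = 2.048 V / 1024 = 2.000 mV.
(0.22434 − 0) / 0.002 = 112.170 LSBs.
So the output code is 112.
In hexadecimal (0x-prefixed): 0x70.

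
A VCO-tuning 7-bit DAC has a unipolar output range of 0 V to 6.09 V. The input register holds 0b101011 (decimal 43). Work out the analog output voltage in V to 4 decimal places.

2.0459 V

LSB = 6.09 V / 2^7 = 47.578 mV.
Code 0b101011 = 43 decimal.
V_out = 0 + 43 × 0.0475781 V = 2.04586 V.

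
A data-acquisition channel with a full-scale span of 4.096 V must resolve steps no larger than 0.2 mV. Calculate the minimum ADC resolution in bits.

Number of steps required ≥ 4.096 V / 0.2 mV = 20480.00.
Need 2^N ≥ 20480.00; 2^14 = 16384, 2^15 = 32768.
Minimum N = 15.

15 bits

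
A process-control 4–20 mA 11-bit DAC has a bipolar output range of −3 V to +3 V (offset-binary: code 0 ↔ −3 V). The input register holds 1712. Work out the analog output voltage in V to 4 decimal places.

2.0156 V

LSB = 6 V / 2^11 = 2.930 mV.
V_out = (−3) + 1712 × 0.00292969 V = 2.01562 V.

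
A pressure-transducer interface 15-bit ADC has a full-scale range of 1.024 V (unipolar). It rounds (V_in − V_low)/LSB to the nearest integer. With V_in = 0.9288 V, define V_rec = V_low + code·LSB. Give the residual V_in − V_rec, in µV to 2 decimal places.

-12.50 µV

One LSB is 1.024 V / 32768 = 31.25 µV.
(0.9288 − 0)/3.125e-05 = 29721.6000; round gives code 29722.
V_rec = 0 + 29722·3.125e-05 = 0.9288125 V.
V_in − V_rec = -1.25e-05 V = -12.50 µV.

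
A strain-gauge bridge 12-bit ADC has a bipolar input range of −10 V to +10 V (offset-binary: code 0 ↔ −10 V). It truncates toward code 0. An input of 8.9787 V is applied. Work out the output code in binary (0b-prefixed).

code 0b111100101110 (decimal 3886)

Full-scale span = 20 V; LSB = 20/2^12 = 4.883 mV.
Input sits at 3886.838 steps above V_low.
⌊·⌋(3886.838) = 3886.
In binary (0b-prefixed): 0b111100101110.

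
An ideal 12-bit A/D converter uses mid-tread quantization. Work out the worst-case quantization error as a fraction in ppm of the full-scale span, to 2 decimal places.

122.07 ppm

Rounding → worst-case error = ½ LSB = V_FS/2^13, so 1e+06/8192 = 122.07 ppm of full scale.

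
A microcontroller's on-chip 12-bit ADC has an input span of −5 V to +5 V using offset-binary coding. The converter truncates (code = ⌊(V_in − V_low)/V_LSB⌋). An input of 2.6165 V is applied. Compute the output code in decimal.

LSB = 10 V / 4096 = 2.441 mV.
Input sits at 3119.718 steps above V_low.
⌊·⌋(3119.718) = 3119.

code 3119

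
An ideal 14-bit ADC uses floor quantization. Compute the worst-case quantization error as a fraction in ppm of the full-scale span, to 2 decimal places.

61.04 ppm

Truncating → worst-case error = 1 LSB = V_FS/2^14, so 1e+06/16384 = 61.0352 ppm of full scale.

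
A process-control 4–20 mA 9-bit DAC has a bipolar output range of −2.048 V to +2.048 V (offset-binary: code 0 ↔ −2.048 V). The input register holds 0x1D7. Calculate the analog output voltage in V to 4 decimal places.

LSB = 4.096 V / 2^9 = 8.000 mV.
Code 0x1D7 = 471 decimal.
V_out = (−2.048) + 471 × 0.008 V = 1.72 V.

1.7200 V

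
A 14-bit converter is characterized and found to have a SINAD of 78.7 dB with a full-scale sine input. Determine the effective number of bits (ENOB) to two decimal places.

12.78 bits

ENOB = (SINAD − 1.76) / 6.02 = (78.7 − 1.76)/6.02 = 12.781.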